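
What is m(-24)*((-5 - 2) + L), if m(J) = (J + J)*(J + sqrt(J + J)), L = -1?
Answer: -9216 + 1536*I*sqrt(3) ≈ -9216.0 + 2660.4*I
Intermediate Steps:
m(J) = 2*J*(J + sqrt(2)*sqrt(J)) (m(J) = (2*J)*(J + sqrt(2*J)) = (2*J)*(J + sqrt(2)*sqrt(J)) = 2*J*(J + sqrt(2)*sqrt(J)))
m(-24)*((-5 - 2) + L) = (2*(-24)**2 + 2*sqrt(2)*(-24)**(3/2))*((-5 - 2) - 1) = (2*576 + 2*sqrt(2)*(-48*I*sqrt(6)))*(-7 - 1) = (1152 - 192*I*sqrt(3))*(-8) = -9216 + 1536*I*sqrt(3)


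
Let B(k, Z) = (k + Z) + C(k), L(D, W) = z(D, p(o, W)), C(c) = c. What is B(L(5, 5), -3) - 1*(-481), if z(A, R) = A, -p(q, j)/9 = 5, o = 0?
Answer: 488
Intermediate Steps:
p(q, j) = -45 (p(q, j) = -9*5 = -45)
L(D, W) = D
B(k, Z) = Z + 2*k (B(k, Z) = (k + Z) + k = (Z + k) + k = Z + 2*k)
B(L(5, 5), -3) - 1*(-481) = (-3 + 2*5) - 1*(-481) = (-3 + 10) + 481 = 7 + 481 = 488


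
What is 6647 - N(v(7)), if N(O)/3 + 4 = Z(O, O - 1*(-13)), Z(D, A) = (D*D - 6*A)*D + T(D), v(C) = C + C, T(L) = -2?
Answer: 5237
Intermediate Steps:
v(C) = 2*C
Z(D, A) = -2 + D*(D**2 - 6*A) (Z(D, A) = (D*D - 6*A)*D - 2 = (D**2 - 6*A)*D - 2 = D*(D**2 - 6*A) - 2 = -2 + D*(D**2 - 6*A))
N(O) = -18 + 3*O**3 - 18*O*(13 + O) (N(O) = -12 + 3*(-2 + O**3 - 6*(O - 1*(-13))*O) = -12 + 3*(-2 + O**3 - 6*(O + 13)*O) = -12 + 3*(-2 + O**3 - 6*(13 + O)*O) = -12 + 3*(-2 + O**3 - 6*O*(13 + O)) = -12 + (-6 + 3*O**3 - 18*O*(13 + O)) = -18 + 3*O**3 - 18*O*(13 + O))
6647 - N(v(7)) = 6647 - (-18 + 3*(2*7)**3 - 18*2*7*(13 + 2*7)) = 6647 - (-18 + 3*14**3 - 18*14*(13 + 14)) = 6647 - (-18 + 3*2744 - 18*14*27) = 6647 - (-18 + 8232 - 6804) = 6647 - 1*1410 = 6647 - 1410 = 5237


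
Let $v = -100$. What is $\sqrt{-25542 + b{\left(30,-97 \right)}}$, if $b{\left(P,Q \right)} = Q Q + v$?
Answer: $i \sqrt{16233} \approx 127.41 i$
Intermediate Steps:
$b{\left(P,Q \right)} = -100 + Q^{2}$ ($b{\left(P,Q \right)} = Q Q - 100 = Q^{2} - 100 = -100 + Q^{2}$)
$\sqrt{-25542 + b{\left(30,-97 \right)}} = \sqrt{-25542 - \left(100 - \left(-97\right)^{2}\right)} = \sqrt{-25542 + \left(-100 + 9409\right)} = \sqrt{-25542 + 9309} = \sqrt{-16233} = i \sqrt{16233}$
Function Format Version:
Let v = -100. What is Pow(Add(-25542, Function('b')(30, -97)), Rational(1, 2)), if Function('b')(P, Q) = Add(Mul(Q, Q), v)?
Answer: Mul(I, Pow(16233, Rational(1, 2))) ≈ Mul(127.41, I)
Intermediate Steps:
Function('b')(P, Q) = Add(-100, Pow(Q, 2)) (Function('b')(P, Q) = Add(Mul(Q, Q), -100) = Add(Pow(Q, 2), -100) = Add(-100, Pow(Q, 2)))
Pow(Add(-25542, Function('b')(30, -97)), Rational(1, 2)) = Pow(Add(-25542, Add(-100, Pow(-97, 2))), Rational(1, 2)) = Pow(Add(-25542, Add(-100, 9409)), Rational(1, 2)) = Pow(Add(-25542, 9309), Rational(1, 2)) = Pow(-16233, Rational(1, 2)) = Mul(I, Pow(16233, Rational(1, 2)))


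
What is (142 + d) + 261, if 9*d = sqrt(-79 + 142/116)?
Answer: 403 + I*sqrt(261638)/522 ≈ 403.0 + 0.9799*I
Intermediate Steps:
d = I*sqrt(261638)/522 (d = sqrt(-79 + 142/116)/9 = sqrt(-79 + 142*(1/116))/9 = sqrt(-79 + 71/58)/9 = sqrt(-4511/58)/9 = (I*sqrt(261638)/58)/9 = I*sqrt(261638)/522 ≈ 0.9799*I)
(142 + d) + 261 = (142 + I*sqrt(261638)/522) + 261 = 403 + I*sqrt(261638)/522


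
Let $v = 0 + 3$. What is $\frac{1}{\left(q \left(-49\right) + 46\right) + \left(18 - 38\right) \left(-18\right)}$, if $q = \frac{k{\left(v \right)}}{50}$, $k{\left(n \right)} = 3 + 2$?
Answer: $\frac{10}{4011} \approx 0.0024931$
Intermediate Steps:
$v = 3$
$k{\left(n \right)} = 5$
$q = \frac{1}{10}$ ($q = \frac{5}{50} = 5 \cdot \frac{1}{50} = \frac{1}{10} \approx 0.1$)
$\frac{1}{\left(q \left(-49\right) + 46\right) + \left(18 - 38\right) \left(-18\right)} = \frac{1}{\left(\frac{1}{10} \left(-49\right) + 46\right) + \left(18 - 38\right) \left(-18\right)} = \frac{1}{\left(- \frac{49}{10} + 46\right) - -360} = \frac{1}{\frac{411}{10} + 360} = \frac{1}{\frac{4011}{10}} = \frac{10}{4011}$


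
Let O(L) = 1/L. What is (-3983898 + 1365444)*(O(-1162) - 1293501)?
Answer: 1967831237300001/581 ≈ 3.3870e+12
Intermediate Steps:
(-3983898 + 1365444)*(O(-1162) - 1293501) = (-3983898 + 1365444)*(1/(-1162) - 1293501) = -2618454*(-1/1162 - 1293501) = -2618454*(-1503048163/1162) = 1967831237300001/581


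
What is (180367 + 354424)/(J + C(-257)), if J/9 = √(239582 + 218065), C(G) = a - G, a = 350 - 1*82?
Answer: -93588425/12264594 + 534791*√457647/4088198 ≈ 80.864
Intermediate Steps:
a = 268 (a = 350 - 82 = 268)
C(G) = 268 - G
J = 9*√457647 (J = 9*√(239582 + 218065) = 9*√457647 ≈ 6088.5)
(180367 + 354424)/(J + C(-257)) = (180367 + 354424)/(9*√457647 + (268 - 1*(-257))) = 534791/(9*√457647 + (268 + 257)) = 534791/(9*√457647 + 525) = 534791/(525 + 9*√457647)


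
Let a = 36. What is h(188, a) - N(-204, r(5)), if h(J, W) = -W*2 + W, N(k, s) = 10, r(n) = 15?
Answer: -46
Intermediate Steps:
h(J, W) = -W (h(J, W) = -2*W + W = -W)
h(188, a) - N(-204, r(5)) = -1*36 - 1*10 = -36 - 10 = -46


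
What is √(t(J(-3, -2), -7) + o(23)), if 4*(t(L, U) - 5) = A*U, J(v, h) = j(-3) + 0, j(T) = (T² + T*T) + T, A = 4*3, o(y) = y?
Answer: √7 ≈ 2.6458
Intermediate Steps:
A = 12
j(T) = T + 2*T² (j(T) = (T² + T²) + T = 2*T² + T = T + 2*T²)
J(v, h) = 15 (J(v, h) = -3*(1 + 2*(-3)) + 0 = -3*(1 - 6) + 0 = -3*(-5) + 0 = 15 + 0 = 15)
t(L, U) = 5 + 3*U (t(L, U) = 5 + (12*U)/4 = 5 + 3*U)
√(t(J(-3, -2), -7) + o(23)) = √((5 + 3*(-7)) + 23) = √((5 - 21) + 23) = √(-16 + 23) = √7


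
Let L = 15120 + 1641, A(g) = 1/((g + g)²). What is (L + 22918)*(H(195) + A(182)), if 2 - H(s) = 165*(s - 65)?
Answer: -112758758759553/132496 ≈ -8.5104e+8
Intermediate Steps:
H(s) = 10727 - 165*s (H(s) = 2 - 165*(s - 65) = 2 - 165*(-65 + s) = 2 - (-10725 + 165*s) = 2 + (10725 - 165*s) = 10727 - 165*s)
A(g) = 1/(4*g²) (A(g) = 1/((2*g)²) = 1/(4*g²))
L = 16761
(L + 22918)*(H(195) + A(182)) = (16761 + 22918)*((10727 - 165*195) + (¼)/182²) = 39679*((10727 - 32175) + (¼)*(1/33124)) = 39679*(-21448 + 1/132496) = 39679*(-2841774207/132496) = -112758758759553/132496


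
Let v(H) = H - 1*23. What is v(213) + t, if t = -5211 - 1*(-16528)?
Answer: 11507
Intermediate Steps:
t = 11317 (t = -5211 + 16528 = 11317)
v(H) = -23 + H (v(H) = H - 23 = -23 + H)
v(213) + t = (-23 + 213) + 11317 = 190 + 11317 = 11507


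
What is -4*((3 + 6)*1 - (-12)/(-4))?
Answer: -24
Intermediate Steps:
-4*((3 + 6)*1 - (-12)/(-4)) = -4*(9*1 - (-12)*(-1)/4) = -4*(9 - 4*3/4) = -4*(9 - 3) = -4*6 = -24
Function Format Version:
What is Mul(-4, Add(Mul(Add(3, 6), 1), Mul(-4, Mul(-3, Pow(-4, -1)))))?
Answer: -24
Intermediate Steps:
Mul(-4, Add(Mul(Add(3, 6), 1), Mul(-4, Mul(-3, Pow(-4, -1))))) = Mul(-4, Add(Mul(9, 1), Mul(-4, Mul(-3, Rational(-1, 4))))) = Mul(-4, Add(9, Mul(-4, Rational(3, 4)))) = Mul(-4, Add(9, -3)) = Mul(-4, 6) = -24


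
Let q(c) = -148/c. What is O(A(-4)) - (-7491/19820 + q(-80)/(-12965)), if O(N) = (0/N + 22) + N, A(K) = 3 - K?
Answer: 3774590091/128483150 ≈ 29.378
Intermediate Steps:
O(N) = 22 + N (O(N) = (0 + 22) + N = 22 + N)
O(A(-4)) - (-7491/19820 + q(-80)/(-12965)) = (22 + (3 - 1*(-4))) - (-7491/19820 - 148/(-80)/(-12965)) = (22 + (3 + 4)) - (-7491*1/19820 - 148*(-1/80)*(-1/12965)) = (22 + 7) - (-7491/19820 + (37/20)*(-1/12965)) = 29 - (-7491/19820 - 37/259300) = 29 - 1*(-48578741/128483150) = 29 + 48578741/128483150 = 3774590091/128483150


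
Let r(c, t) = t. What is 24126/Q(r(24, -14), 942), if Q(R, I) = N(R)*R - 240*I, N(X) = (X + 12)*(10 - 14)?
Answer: -12063/113096 ≈ -0.10666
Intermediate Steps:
N(X) = -48 - 4*X (N(X) = (12 + X)*(-4) = -48 - 4*X)
Q(R, I) = -240*I + R*(-48 - 4*R) (Q(R, I) = (-48 - 4*R)*R - 240*I = R*(-48 - 4*R) - 240*I = -240*I + R*(-48 - 4*R))
24126/Q(r(24, -14), 942) = 24126/(-240*942 - 4*(-14)*(12 - 14)) = 24126/(-226080 - 4*(-14)*(-2)) = 24126/(-226080 - 112) = 24126/(-226192) = 24126*(-1/226192) = -12063/113096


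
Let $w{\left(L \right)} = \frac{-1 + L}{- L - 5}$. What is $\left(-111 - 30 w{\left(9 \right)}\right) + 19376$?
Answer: $\frac{134975}{7} \approx 19282.0$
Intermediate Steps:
$w{\left(L \right)} = \frac{-1 + L}{-5 - L}$
$\left(-111 - 30 w{\left(9 \right)}\right) + 19376 = \left(-111 - 30 \frac{1 - 9}{5 + 9}\right) + 19376 = \left(-111 - 30 \frac{1 - 9}{14}\right) + 19376 = \left(-111 - 30 \cdot \frac{1}{14} \left(-8\right)\right) + 19376 = \left(-111 - - \frac{120}{7}\right) + 19376 = \left(-111 + \frac{120}{7}\right) + 19376 = - \frac{657}{7} + 19376 = \frac{134975}{7}$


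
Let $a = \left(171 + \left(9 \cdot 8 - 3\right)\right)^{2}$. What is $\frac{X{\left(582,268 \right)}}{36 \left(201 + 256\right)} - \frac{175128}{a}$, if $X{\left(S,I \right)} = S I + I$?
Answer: $\frac{21244613}{3290400} \approx 6.4565$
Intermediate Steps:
$X{\left(S,I \right)} = I + I S$ ($X{\left(S,I \right)} = I S + I = I + I S$)
$a = 57600$ ($a = \left(171 + \left(72 - 3\right)\right)^{2} = \left(171 + 69\right)^{2} = 240^{2} = 57600$)
$\frac{X{\left(582,268 \right)}}{36 \left(201 + 256\right)} - \frac{175128}{a} = \frac{268 \left(1 + 582\right)}{36 \left(201 + 256\right)} - \frac{175128}{57600} = \frac{268 \cdot 583}{36 \cdot 457} - \frac{7297}{2400} = \frac{156244}{16452} - \frac{7297}{2400} = 156244 \cdot \frac{1}{16452} - \frac{7297}{2400} = \frac{39061}{4113} - \frac{7297}{2400} = \frac{21244613}{3290400}$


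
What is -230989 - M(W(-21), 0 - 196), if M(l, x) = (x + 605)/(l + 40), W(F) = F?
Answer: -4389200/19 ≈ -2.3101e+5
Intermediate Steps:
M(l, x) = (605 + x)/(40 + l)
-230989 - M(W(-21), 0 - 196) = -230989 - (605 + (0 - 196))/(40 - 21) = -230989 - (605 - 196)/19 = -230989 - 409/19 = -4389200/19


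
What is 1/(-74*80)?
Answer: -1/5920 ≈ -0.00016892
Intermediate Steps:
1/(-74*80) = 1/(-5920) = -1/5920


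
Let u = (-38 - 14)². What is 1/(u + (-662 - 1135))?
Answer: 1/907 ≈ 0.0011025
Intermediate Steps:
u = 2704 (u = (-52)² = 2704)
1/(u + (-662 - 1135)) = 1/(2704 + (-662 - 1135)) = 1/(2704 - 1797) = 1/907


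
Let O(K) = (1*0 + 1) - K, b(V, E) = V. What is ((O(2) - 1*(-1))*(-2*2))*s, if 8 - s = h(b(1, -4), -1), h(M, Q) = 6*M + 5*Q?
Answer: 0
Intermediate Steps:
O(K) = 1 - K (O(K) = (0 + 1) - K = 1 - K)
h(M, Q) = 5*Q + 6*M
s = 7 (s = 8 - (5*(-1) + 6*1) = 8 - (-5 + 6) = 8 - 1*1 = 8 - 1 = 7)
((O(2) - 1*(-1))*(-2*2))*s = (((1 - 1*2) - 1*(-1))*(-2*2))*7 = (((1 - 2) + 1)*(-4))*7 = ((-1 + 1)*(-4))*7 = (0*(-4))*7 = 0*7 = 0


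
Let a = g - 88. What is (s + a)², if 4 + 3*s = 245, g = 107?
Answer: 88804/9 ≈ 9867.1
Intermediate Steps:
s = 241/3 (s = -4/3 + (⅓)*245 = -4/3 + 245/3 = 241/3 ≈ 80.333)
a = 19 (a = 107 - 88 = 19)
(s + a)² = (241/3 + 19)² = (298/3)² = 88804/9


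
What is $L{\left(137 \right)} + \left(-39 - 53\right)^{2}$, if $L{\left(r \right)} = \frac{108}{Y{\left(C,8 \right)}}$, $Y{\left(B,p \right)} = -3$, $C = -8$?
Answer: $8428$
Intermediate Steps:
$L{\left(r \right)} = -36$ ($L{\left(r \right)} = \frac{108}{-3} = 108 \left(- \frac{1}{3}\right) = -36$)
$L{\left(137 \right)} + \left(-39 - 53\right)^{2} = -36 + \left(-39 - 53\right)^{2} = -36 + \left(-92\right)^{2} = -36 + 8464 = 8428$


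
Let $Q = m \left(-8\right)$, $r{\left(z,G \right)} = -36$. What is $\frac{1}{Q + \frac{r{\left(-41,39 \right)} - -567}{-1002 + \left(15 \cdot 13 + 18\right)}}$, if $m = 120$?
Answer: $- \frac{263}{252657} \approx -0.0010409$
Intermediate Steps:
$Q = -960$ ($Q = 120 \left(-8\right) = -960$)
$\frac{1}{Q + \frac{r{\left(-41,39 \right)} - -567}{-1002 + \left(15 \cdot 13 + 18\right)}} = \frac{1}{-960 + \frac{-36 - -567}{-1002 + \left(15 \cdot 13 + 18\right)}} = \frac{1}{-960 + \frac{-36 + 567}{-1002 + \left(195 + 18\right)}} = \frac{1}{-960 + \frac{531}{-1002 + 213}} = \frac{1}{-960 + \frac{531}{-789}} = \frac{1}{-960 + 531 \left(- \frac{1}{789}\right)} = \frac{1}{-960 - \frac{177}{263}} = \frac{1}{- \frac{252657}{263}} = - \frac{263}{252657}$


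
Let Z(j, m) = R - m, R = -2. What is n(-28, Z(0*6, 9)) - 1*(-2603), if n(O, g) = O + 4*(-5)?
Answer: 2555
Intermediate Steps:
Z(j, m) = -2 - m
n(O, g) = -20 + O (n(O, g) = O - 20 = -20 + O)
n(-28, Z(0*6, 9)) - 1*(-2603) = (-20 - 28) - 1*(-2603) = -48 + 2603 = 2555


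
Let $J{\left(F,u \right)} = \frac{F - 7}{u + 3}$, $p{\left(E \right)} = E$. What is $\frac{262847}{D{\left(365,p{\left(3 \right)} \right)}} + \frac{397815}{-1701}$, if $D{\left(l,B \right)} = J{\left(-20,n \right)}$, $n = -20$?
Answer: $\frac{93703774}{567} \approx 1.6526 \cdot 10^{5}$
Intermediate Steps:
$J{\left(F,u \right)} = \frac{-7 + F}{3 + u}$
$D{\left(l,B \right)} = \frac{27}{17}$ ($D{\left(l,B \right)} = \frac{-7 - 20}{3 - 20} = \frac{1}{-17} \left(-27\right) = \left(- \frac{1}{17}\right) \left(-27\right) = \frac{27}{17}$)
$\frac{262847}{D{\left(365,p{\left(3 \right)} \right)}} + \frac{397815}{-1701} = \frac{262847}{\frac{27}{17}} + \frac{397815}{-1701} = 262847 \cdot \frac{17}{27} + 397815 \left(- \frac{1}{1701}\right) = \frac{4468399}{27} - \frac{132605}{567} = \frac{93703774}{567}$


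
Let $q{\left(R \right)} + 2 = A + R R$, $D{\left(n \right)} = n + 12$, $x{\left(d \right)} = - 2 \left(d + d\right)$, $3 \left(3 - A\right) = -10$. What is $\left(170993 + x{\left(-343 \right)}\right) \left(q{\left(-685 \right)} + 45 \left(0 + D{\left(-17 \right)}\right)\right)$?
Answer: $80839931915$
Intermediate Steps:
$A = \frac{19}{3}$ ($A = 3 - - \frac{10}{3} = 3 + \frac{10}{3} = \frac{19}{3} \approx 6.3333$)
$x{\left(d \right)} = - 4 d$ ($x{\left(d \right)} = - 2 \cdot 2 d = - 4 d$)
$D{\left(n \right)} = 12 + n$
$q{\left(R \right)} = \frac{13}{3} + R^{2}$ ($q{\left(R \right)} = -2 + \left(\frac{19}{3} + R R\right) = -2 + \left(\frac{19}{3} + R^{2}\right) = \frac{13}{3} + R^{2}$)
$\left(170993 + x{\left(-343 \right)}\right) \left(q{\left(-685 \right)} + 45 \left(0 + D{\left(-17 \right)}\right)\right) = \left(170993 - -1372\right) \left(\left(\frac{13}{3} + \left(-685\right)^{2}\right) + 45 \left(0 + \left(12 - 17\right)\right)\right) = \left(170993 + 1372\right) \left(\left(\frac{13}{3} + 469225\right) + 45 \left(0 - 5\right)\right) = 172365 \left(\frac{1407688}{3} + 45 \left(-5\right)\right) = 172365 \left(\frac{1407688}{3} - 225\right) = 172365 \cdot \frac{1407013}{3} = 80839931915$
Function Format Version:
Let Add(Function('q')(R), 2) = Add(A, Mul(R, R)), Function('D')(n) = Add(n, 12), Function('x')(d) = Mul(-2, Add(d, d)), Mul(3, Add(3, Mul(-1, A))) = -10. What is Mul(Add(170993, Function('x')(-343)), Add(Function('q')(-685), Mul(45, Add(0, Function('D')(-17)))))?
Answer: 80839931915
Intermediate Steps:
A = Rational(19, 3) (A = Add(3, Mul(Rational(-1, 3), -10)) = Add(3, Rational(10, 3)) = Rational(19, 3) ≈ 6.3333)
Function('x')(d) = Mul(-4, d) (Function('x')(d) = Mul(-2, Mul(2, d)) = Mul(-4, d))
Function('D')(n) = Add(12, n)
Function('q')(R) = Add(Rational(13, 3), Pow(R, 2)) (Function('q')(R) = Add(-2, Add(Rational(19, 3), Mul(R, R))) = Add(-2, Add(Rational(19, 3), Pow(R, 2))) = Add(Rational(13, 3), Pow(R, 2)))
Mul(Add(170993, Function('x')(-343)), Add(Function('q')(-685), Mul(45, Add(0, Function('D')(-17))))) = Mul(Add(170993, Mul(-4, -343)), Add(Add(Rational(13, 3), Pow(-685, 2)), Mul(45, Add(0, Add(12, -17))))) = Mul(Add(170993, 1372), Add(Add(Rational(13, 3), 469225), Mul(45, Add(0, -5)))) = Mul(172365, Add(Rational(1407688, 3), Mul(45, -5))) = Mul(172365, Add(Rational(1407688, 3), -225)) = Mul(172365, Rational(1407013, 3)) = 80839931915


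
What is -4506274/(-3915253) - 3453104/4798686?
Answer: 4052209080326/9394034878779 ≈ 0.43136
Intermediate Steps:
-4506274/(-3915253) - 3453104/4798686 = -4506274*(-1/3915253) - 3453104*1/4798686 = 4506274/3915253 - 1726552/2399343 = 4052209080326/9394034878779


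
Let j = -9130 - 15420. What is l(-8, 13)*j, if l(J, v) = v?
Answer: -319150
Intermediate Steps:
j = -24550
l(-8, 13)*j = 13*(-24550) = -319150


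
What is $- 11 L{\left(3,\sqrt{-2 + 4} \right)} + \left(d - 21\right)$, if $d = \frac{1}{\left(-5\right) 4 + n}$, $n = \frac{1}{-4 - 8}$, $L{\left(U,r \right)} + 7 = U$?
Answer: $\frac{5531}{241} \approx 22.95$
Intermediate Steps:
$L{\left(U,r \right)} = -7 + U$
$n = - \frac{1}{12}$ ($n = \frac{1}{-12} = - \frac{1}{12} \approx -0.083333$)
$d = - \frac{12}{241}$ ($d = \frac{1}{\left(-5\right) 4 - \frac{1}{12}} = \frac{1}{-20 - \frac{1}{12}} = \frac{1}{- \frac{241}{12}} = - \frac{12}{241} \approx -0.049793$)
$- 11 L{\left(3,\sqrt{-2 + 4} \right)} + \left(d - 21\right) = - 11 \left(-7 + 3\right) - \frac{5073}{241} = \left(-11\right) \left(-4\right) - \frac{5073}{241} = 44 - \frac{5073}{241} = \frac{5531}{241}$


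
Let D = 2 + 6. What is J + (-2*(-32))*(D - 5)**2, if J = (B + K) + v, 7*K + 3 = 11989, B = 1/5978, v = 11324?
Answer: 81374245/5978 ≈ 13612.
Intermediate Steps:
B = 1/5978 ≈ 0.00016728
D = 8
K = 11986/7 (K = -3/7 + (1/7)*11989 = -3/7 + 11989/7 = 11986/7 ≈ 1712.3)
J = 77930917/5978 (J = (1/5978 + 11986/7) + 11324 = 10236045/5978 + 11324 = 77930917/5978 ≈ 13036.)
J + (-2*(-32))*(D - 5)**2 = 77930917/5978 + (-2*(-32))*(8 - 5)**2 = 77930917/5978 + 64*3**2 = 77930917/5978 + 64*9 = 77930917/5978 + 576 = 81374245/5978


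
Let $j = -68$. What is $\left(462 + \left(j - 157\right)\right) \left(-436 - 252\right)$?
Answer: $-163056$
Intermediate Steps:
$\left(462 + \left(j - 157\right)\right) \left(-436 - 252\right) = \left(462 - 225\right) \left(-436 - 252\right) = \left(462 - 225\right) \left(-688\right) = 237 \left(-688\right) = -163056$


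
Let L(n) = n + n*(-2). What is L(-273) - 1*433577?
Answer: -433304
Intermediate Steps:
L(n) = -n (L(n) = n - 2*n = -n)
L(-273) - 1*433577 = -1*(-273) - 1*433577 = 273 - 433577 = -433304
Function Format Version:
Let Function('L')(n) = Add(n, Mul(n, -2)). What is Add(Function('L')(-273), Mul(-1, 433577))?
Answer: -433304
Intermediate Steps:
Function('L')(n) = Mul(-1, n) (Function('L')(n) = Add(n, Mul(-2, n)) = Mul(-1, n))
Add(Function('L')(-273), Mul(-1, 433577)) = Add(Mul(-1, -273), Mul(-1, 433577)) = Add(273, -433577) = -433304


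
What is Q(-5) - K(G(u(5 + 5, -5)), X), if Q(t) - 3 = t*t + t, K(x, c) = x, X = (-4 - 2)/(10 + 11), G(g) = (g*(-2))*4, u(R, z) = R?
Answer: 103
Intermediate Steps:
G(g) = -8*g (G(g) = -2*g*4 = -8*g)
X = -2/7 (X = -6/21 = -6*1/21 = -2/7 ≈ -0.28571)
Q(t) = 3 + t + t² (Q(t) = 3 + (t*t + t) = 3 + (t² + t) = 3 + (t + t²) = 3 + t + t²)
Q(-5) - K(G(u(5 + 5, -5)), X) = (3 - 5 + (-5)²) - (-8)*(5 + 5) = (3 - 5 + 25) - (-8)*10 = 23 - 1*(-80) = 23 + 80 = 103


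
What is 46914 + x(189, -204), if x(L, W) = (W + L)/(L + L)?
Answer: 5911159/126 ≈ 46914.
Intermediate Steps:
x(L, W) = (L + W)/(2*L) (x(L, W) = (L + W)/((2*L)) = (L + W)*(1/(2*L)) = (L + W)/(2*L))
46914 + x(189, -204) = 46914 + (½)*(189 - 204)/189 = 46914 + (½)*(1/189)*(-15) = 46914 - 5/126 = 5911159/126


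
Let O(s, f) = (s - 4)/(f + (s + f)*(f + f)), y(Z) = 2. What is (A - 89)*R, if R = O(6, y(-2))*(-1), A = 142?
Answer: -53/17 ≈ -3.1176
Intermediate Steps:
O(s, f) = (-4 + s)/(f + 2*f*(f + s)) (O(s, f) = (-4 + s)/(f + (f + s)*(2*f)) = (-4 + s)/(f + 2*f*(f + s)))
R = -1/17 (R = ((-4 + 6)/(2*(1 + 2*2 + 2*6)))*(-1) = ((½)*2/(1 + 4 + 12))*(-1) = ((½)*2/17)*(-1) = ((½)*(1/17)*2)*(-1) = (1/17)*(-1) = -1/17 ≈ -0.058824)
(A - 89)*R = (142 - 89)*(-1/17) = 53*(-1/17) = -53/17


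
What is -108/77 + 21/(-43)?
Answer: -6261/3311 ≈ -1.8910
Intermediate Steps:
-108/77 + 21/(-43) = -108*1/77 + 21*(-1/43) = -108/77 - 21/43 = -6261/3311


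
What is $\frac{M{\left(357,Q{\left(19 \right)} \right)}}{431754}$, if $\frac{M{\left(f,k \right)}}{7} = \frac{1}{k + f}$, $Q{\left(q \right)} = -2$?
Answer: $\frac{7}{153272670} \approx 4.567 \cdot 10^{-8}$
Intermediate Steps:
$M{\left(f,k \right)} = \frac{7}{f + k}$ ($M{\left(f,k \right)} = \frac{7}{k + f} = \frac{7}{f + k}$)
$\frac{M{\left(357,Q{\left(19 \right)} \right)}}{431754} = \frac{7 \frac{1}{357 - 2}}{431754} = \frac{7}{355} \cdot \frac{1}{431754} = \frac{7}{153272670}$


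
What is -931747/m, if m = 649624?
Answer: -931747/649624 ≈ -1.4343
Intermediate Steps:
-931747/m = -931747/649624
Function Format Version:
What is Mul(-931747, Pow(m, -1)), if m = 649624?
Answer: Rational(-931747, 649624) ≈ -1.4343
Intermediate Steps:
Mul(-931747, Pow(m, -1)) = Mul(-931747, Pow(649624, -1)) = Mul(-931747, Rational(1, 649624)) = Rational(-931747, 649624)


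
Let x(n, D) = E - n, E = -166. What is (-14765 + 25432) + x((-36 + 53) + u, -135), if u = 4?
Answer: 10480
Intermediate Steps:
x(n, D) = -166 - n
(-14765 + 25432) + x((-36 + 53) + u, -135) = (-14765 + 25432) + (-166 - ((-36 + 53) + 4)) = 10667 + (-166 - (17 + 4)) = 10667 + (-166 - 1*21) = 10667 + (-166 - 21) = 10667 - 187 = 10480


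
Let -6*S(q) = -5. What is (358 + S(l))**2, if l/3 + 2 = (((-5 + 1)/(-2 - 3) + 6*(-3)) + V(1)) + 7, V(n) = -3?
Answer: 4635409/36 ≈ 1.2876e+5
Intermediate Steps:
l = -228/5 (l = -6 + 3*((((-5 + 1)/(-2 - 3) + 6*(-3)) - 3) + 7) = -6 + 3*(((-4/(-5) - 18) - 3) + 7) = -6 + 3*(((-4*(-1/5) - 18) - 3) + 7) = -6 + 3*(((4/5 - 18) - 3) + 7) = -6 + 3*((-86/5 - 3) + 7) = -6 + 3*(-101/5 + 7) = -6 + 3*(-66/5) = -6 - 198/5 = -228/5 ≈ -45.600)
S(q) = 5/6 (S(q) = -1/6*(-5) = 5/6)
(358 + S(l))**2 = (358 + 5/6)**2 = (2153/6)**2 = 4635409/36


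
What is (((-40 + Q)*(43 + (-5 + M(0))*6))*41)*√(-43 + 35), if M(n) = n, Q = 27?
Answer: -13858*I*√2 ≈ -19598.0*I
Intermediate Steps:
(((-40 + Q)*(43 + (-5 + M(0))*6))*41)*√(-43 + 35) = (((-40 + 27)*(43 + (-5 + 0)*6))*41)*√(-43 + 35) = (-13*(43 - 5*6)*41)*√(-8) = (-13*(43 - 30)*41)*(2*I*√2) = (-13*13*41)*(2*I*√2) = (-169*41)*(2*I*√2) = -13858*I*√2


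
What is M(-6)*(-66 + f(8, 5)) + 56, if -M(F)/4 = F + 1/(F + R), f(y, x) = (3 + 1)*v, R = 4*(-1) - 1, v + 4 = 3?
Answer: -18144/11 ≈ -1649.5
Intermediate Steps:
v = -1 (v = -4 + 3 = -1)
R = -5 (R = -4 - 1 = -5)
f(y, x) = -4 (f(y, x) = (3 + 1)*(-1) = 4*(-1) = -4)
M(F) = -4*F - 4/(-5 + F) (M(F) = -4*(F + 1/(F - 5)) = -4*(F + 1/(-5 + F)) = -4*F - 4/(-5 + F))
M(-6)*(-66 + f(8, 5)) + 56 = (4*(-1 - 1*(-6)**2 + 5*(-6))/(-5 - 6))*(-66 - 4) + 56 = (4*(-1 - 1*36 - 30)/(-11))*(-70) + 56 = (4*(-1/11)*(-1 - 36 - 30))*(-70) + 56 = (4*(-1/11)*(-67))*(-70) + 56 = (268/11)*(-70) + 56 = -18760/11 + 56 = -18144/11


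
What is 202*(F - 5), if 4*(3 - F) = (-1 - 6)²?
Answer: -5757/2 ≈ -2878.5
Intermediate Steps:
F = -37/4 (F = 3 - (-1 - 6)²/4 = 3 - ¼*(-7)² = 3 - ¼*49 = 3 - 49/4 = -37/4 ≈ -9.2500)
202*(F - 5) = 202*(-37/4 - 5) = 202*(-57/4) = -5757/2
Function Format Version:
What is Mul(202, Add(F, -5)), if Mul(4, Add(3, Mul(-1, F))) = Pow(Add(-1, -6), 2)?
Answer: Rational(-5757, 2) ≈ -2878.5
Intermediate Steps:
F = Rational(-37, 4) (F = Add(3, Mul(Rational(-1, 4), Pow(Add(-1, -6), 2))) = Add(3, Mul(Rational(-1, 4), Pow(-7, 2))) = Add(3, Mul(Rational(-1, 4), 49)) = Add(3, Rational(-49, 4)) = Rational(-37, 4) ≈ -9.2500)
Mul(202, Add(F, -5)) = Mul(202, Add(Rational(-37, 4), -5)) = Mul(202, Rational(-57, 4)) = Rational(-5757, 2)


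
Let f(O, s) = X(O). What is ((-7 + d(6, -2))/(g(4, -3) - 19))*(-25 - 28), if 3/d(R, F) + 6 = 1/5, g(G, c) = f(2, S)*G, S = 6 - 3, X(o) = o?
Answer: -11554/319 ≈ -36.219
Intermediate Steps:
S = 3
f(O, s) = O
g(G, c) = 2*G
d(R, F) = -15/29 (d(R, F) = 3/(-6 + 1/5) = 3/(-29/5) = 3*(-5/29) = -15/29)
((-7 + d(6, -2))/(g(4, -3) - 19))*(-25 - 28) = ((-7 - 15/29)/(2*4 - 19))*(-25 - 28) = -218/(29*(8 - 19))*(-53) = -218/29/(-11)*(-53) = -218/29*(-1/11)*(-53) = (218/319)*(-53) = -11554/319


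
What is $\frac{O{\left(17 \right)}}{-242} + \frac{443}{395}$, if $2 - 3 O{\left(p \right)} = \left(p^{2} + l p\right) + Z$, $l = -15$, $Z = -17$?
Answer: $\frac{109181}{95590} \approx 1.1422$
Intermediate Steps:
$O{\left(p \right)} = \frac{19}{3} + 5 p - \frac{p^{2}}{3}$ ($O{\left(p \right)} = \frac{2}{3} - \frac{\left(p^{2} - 15 p\right) - 17}{3} = \frac{2}{3} - \frac{-17 + p^{2} - 15 p}{3} = \frac{2}{3} + \left(\frac{17}{3} + 5 p - \frac{p^{2}}{3}\right) = \frac{19}{3} + 5 p - \frac{p^{2}}{3}$)
$\frac{O{\left(17 \right)}}{-242} + \frac{443}{395} = \frac{\frac{19}{3} + 5 \cdot 17 - \frac{17^{2}}{3}}{-242} + \frac{443}{395} = \left(\frac{19}{3} + 85 - \frac{289}{3}\right) \left(- \frac{1}{242}\right) + 443 \cdot \frac{1}{395} = \left(\frac{19}{3} + 85 - \frac{289}{3}\right) \left(- \frac{1}{242}\right) + \frac{443}{395} = \left(-5\right) \left(- \frac{1}{242}\right) + \frac{443}{395} = \frac{5}{242} + \frac{443}{395} = \frac{109181}{95590}$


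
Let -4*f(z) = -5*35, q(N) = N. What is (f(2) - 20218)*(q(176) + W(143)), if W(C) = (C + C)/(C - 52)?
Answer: -50597019/14 ≈ -3.6141e+6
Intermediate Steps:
W(C) = 2*C/(-52 + C) (W(C) = (2*C)/(-52 + C) = 2*C/(-52 + C))
f(z) = 175/4 (f(z) = -(-5)*35/4 = -¼*(-175) = 175/4)
(f(2) - 20218)*(q(176) + W(143)) = (175/4 - 20218)*(176 + 2*143/(-52 + 143)) = -80697*(176 + 2*143/91)/4 = -80697*(176 + 2*143*(1/91))/4 = -80697*(176 + 22/7)/4 = -80697/4*1254/7 = -50597019/14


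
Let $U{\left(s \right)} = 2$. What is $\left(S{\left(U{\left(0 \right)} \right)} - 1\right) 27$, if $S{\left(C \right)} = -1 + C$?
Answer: $0$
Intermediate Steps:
$\left(S{\left(U{\left(0 \right)} \right)} - 1\right) 27 = \left(\left(-1 + 2\right) - 1\right) 27 = \left(1 - 1\right) 27 = 0 \cdot 27 = 0$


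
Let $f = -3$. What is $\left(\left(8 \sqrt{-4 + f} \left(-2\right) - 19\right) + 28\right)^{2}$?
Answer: $\left(9 - 16 i \sqrt{7}\right)^{2} \approx -1711.0 - 761.98 i$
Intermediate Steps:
$\left(\left(8 \sqrt{-4 + f} \left(-2\right) - 19\right) + 28\right)^{2} = \left(\left(8 \sqrt{-4 - 3} \left(-2\right) - 19\right) + 28\right)^{2} = \left(\left(8 \sqrt{-7} \left(-2\right) - 19\right) + 28\right)^{2} = \left(\left(8 i \sqrt{7} \left(-2\right) - 19\right) + 28\right)^{2} = \left(\left(8 \left(- 2 i \sqrt{7}\right) - 19\right) + 28\right)^{2} = \left(\left(- 16 i \sqrt{7} - 19\right) + 28\right)^{2} = \left(\left(-19 - 16 i \sqrt{7}\right) + 28\right)^{2} = \left(9 - 16 i \sqrt{7}\right)^{2}$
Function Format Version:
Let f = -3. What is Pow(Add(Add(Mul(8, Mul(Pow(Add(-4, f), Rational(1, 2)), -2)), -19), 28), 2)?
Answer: Pow(Add(9, Mul(-16, I, Pow(7, Rational(1, 2)))), 2) ≈ Add(-1711.0, Mul(-761.98, I))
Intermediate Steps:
Pow(Add(Add(Mul(8, Mul(Pow(Add(-4, f), Rational(1, 2)), -2)), -19), 28), 2) = Pow(Add(Add(Mul(8, Mul(Pow(Add(-4, -3), Rational(1, 2)), -2)), -19), 28), 2) = Pow(Add(Add(Mul(8, Mul(Pow(-7, Rational(1, 2)), -2)), -19), 28), 2) = Pow(Add(Add(Mul(8, Mul(Mul(I, Pow(7, Rational(1, 2))), -2)), -19), 28), 2) = Pow(Add(Add(Mul(8, Mul(-2, I, Pow(7, Rational(1, 2)))), -19), 28), 2) = Pow(Add(Add(Mul(-16, I, Pow(7, Rational(1, 2))), -19), 28), 2) = Pow(Add(Add(-19, Mul(-16, I, Pow(7, Rational(1, 2)))), 28), 2) = Pow(Add(9, Mul(-16, I, Pow(7, Rational(1, 2)))), 2)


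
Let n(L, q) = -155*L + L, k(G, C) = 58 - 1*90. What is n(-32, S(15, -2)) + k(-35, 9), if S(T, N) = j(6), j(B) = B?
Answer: 4896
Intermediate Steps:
k(G, C) = -32 (k(G, C) = 58 - 90 = -32)
S(T, N) = 6
n(L, q) = -154*L
n(-32, S(15, -2)) + k(-35, 9) = -154*(-32) - 32 = 4928 - 32 = 4896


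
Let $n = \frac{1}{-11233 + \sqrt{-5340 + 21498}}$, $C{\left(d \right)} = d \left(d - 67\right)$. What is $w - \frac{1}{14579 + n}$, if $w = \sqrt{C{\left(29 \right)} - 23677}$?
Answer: $- \frac{919673427308}{13407918814840379} - \frac{\sqrt{16158}}{26815837629680758} + i \sqrt{24779} \approx -6.8592 \cdot 10^{-5} + 157.41 i$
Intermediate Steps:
$C{\left(d \right)} = d \left(-67 + d\right)$
$n = \frac{1}{-11233 + \sqrt{16158}} \approx -9.0042 \cdot 10^{-5}$
$w = i \sqrt{24779}$ ($w = \sqrt{29 \left(-67 + 29\right) - 23677} = \sqrt{29 \left(-38\right) - 23677} = \sqrt{-1102 - 23677} = \sqrt{-24779} = i \sqrt{24779} \approx 157.41 i$)
$w - \frac{1}{14579 + n} = i \sqrt{24779} - \frac{1}{14579 - \left(\frac{11233}{126164131} + \frac{\sqrt{16158}}{126164131}\right)} = i \sqrt{24779} - \frac{1}{\frac{1839346854616}{126164131} - \frac{\sqrt{16158}}{126164131}} = - \frac{1}{\frac{1839346854616}{126164131} - \frac{\sqrt{16158}}{126164131}} + i \sqrt{24779}$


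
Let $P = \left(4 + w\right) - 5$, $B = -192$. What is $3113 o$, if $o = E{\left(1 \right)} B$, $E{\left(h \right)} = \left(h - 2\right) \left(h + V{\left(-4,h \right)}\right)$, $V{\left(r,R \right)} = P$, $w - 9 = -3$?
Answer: $3586176$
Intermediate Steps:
$w = 6$ ($w = 9 - 3 = 6$)
$P = 5$ ($P = \left(4 + 6\right) - 5 = 10 - 5 = 5$)
$V{\left(r,R \right)} = 5$
$E{\left(h \right)} = \left(-2 + h\right) \left(5 + h\right)$ ($E{\left(h \right)} = \left(h - 2\right) \left(h + 5\right) = \left(-2 + h\right) \left(5 + h\right)$)
$o = 1152$ ($o = \left(-10 + 1^{2} + 3 \cdot 1\right) \left(-192\right) = \left(-10 + 1 + 3\right) \left(-192\right) = \left(-6\right) \left(-192\right) = 1152$)
$3113 o = 3113 \cdot 1152 = 3586176$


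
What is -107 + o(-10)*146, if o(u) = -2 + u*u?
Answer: 14201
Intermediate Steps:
o(u) = -2 + u²
-107 + o(-10)*146 = -107 + (-2 + (-10)²)*146 = -107 + (-2 + 100)*146 = -107 + 98*146 = -107 + 14308 = 14201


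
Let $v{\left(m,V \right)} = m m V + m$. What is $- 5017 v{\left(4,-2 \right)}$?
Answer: $140476$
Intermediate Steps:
$v{\left(m,V \right)} = m + V m^{2}$ ($v{\left(m,V \right)} = m^{2} V + m = V m^{2} + m = m + V m^{2}$)
$- 5017 v{\left(4,-2 \right)} = - 5017 \cdot 4 \left(1 - 8\right) = - 5017 \cdot 4 \left(-7\right) = \left(-5017\right) \left(-28\right) = 140476$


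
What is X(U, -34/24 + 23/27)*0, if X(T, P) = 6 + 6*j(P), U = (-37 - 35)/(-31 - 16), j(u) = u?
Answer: 0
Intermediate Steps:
U = 72/47 (U = -72/(-47) = -72*(-1/47) = 72/47 ≈ 1.5319)
X(T, P) = 6 + 6*P
X(U, -34/24 + 23/27)*0 = (6 + 6*(-34/24 + 23/27))*0 = (6 + 6*(-34*1/24 + 23*(1/27)))*0 = (6 + 6*(-17/12 + 23/27))*0 = (6 + 6*(-61/108))*0 = (6 - 61/18)*0 = (47/18)*0 = 0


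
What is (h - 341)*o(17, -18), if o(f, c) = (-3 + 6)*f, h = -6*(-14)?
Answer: -13107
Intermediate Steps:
h = 84
o(f, c) = 3*f
(h - 341)*o(17, -18) = (84 - 341)*(3*17) = -257*51 = -13107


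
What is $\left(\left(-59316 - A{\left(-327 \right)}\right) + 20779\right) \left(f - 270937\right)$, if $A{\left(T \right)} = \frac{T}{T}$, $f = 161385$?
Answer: $4221914976$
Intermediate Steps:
$A{\left(T \right)} = 1$
$\left(\left(-59316 - A{\left(-327 \right)}\right) + 20779\right) \left(f - 270937\right) = \left(\left(-59316 - 1\right) + 20779\right) \left(161385 - 270937\right) = \left(\left(-59316 - 1\right) + 20779\right) \left(-109552\right) = \left(-59317 + 20779\right) \left(-109552\right) = \left(-38538\right) \left(-109552\right) = 4221914976$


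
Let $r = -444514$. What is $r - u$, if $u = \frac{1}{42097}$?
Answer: $- \frac{18712705859}{42097} \approx -4.4451 \cdot 10^{5}$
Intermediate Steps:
$u = \frac{1}{42097} \approx 2.3755 \cdot 10^{-5}$
$r - u = -444514 - \frac{1}{42097} = - \frac{18712705859}{42097}$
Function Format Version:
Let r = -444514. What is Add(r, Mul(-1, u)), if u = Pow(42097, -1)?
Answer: Rational(-18712705859, 42097) ≈ -4.4451e+5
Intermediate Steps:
u = Rational(1, 42097) ≈ 2.3755e-5
Add(r, Mul(-1, u)) = Add(-444514, Mul(-1, Rational(1, 42097))) = Add(-444514, Rational(-1, 42097)) = Rational(-18712705859, 42097)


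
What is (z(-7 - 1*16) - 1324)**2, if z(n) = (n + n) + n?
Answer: 1940449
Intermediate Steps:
z(n) = 3*n (z(n) = 2*n + n = 3*n)
(z(-7 - 1*16) - 1324)**2 = (3*(-7 - 1*16) - 1324)**2 = (3*(-7 - 16) - 1324)**2 = (3*(-23) - 1324)**2 = (-69 - 1324)**2 = (-1393)**2 = 1940449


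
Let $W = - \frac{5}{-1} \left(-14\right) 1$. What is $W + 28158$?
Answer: $28088$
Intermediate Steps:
$W = -70$ ($W = \left(-5\right) \left(-1\right) \left(-14\right) 1 = 5 \left(-14\right) 1 = \left(-70\right) 1 = -70$)
$W + 28158 = -70 + 28158 = 28088$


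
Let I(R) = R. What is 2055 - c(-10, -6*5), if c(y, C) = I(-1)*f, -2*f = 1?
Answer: 4109/2 ≈ 2054.5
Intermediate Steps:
f = -1/2 (f = -1/2*1 = -1/2 ≈ -0.50000)
c(y, C) = 1/2 (c(y, C) = -1*(-1/2) = 1/2)
2055 - c(-10, -6*5) = 2055 - 1*1/2 = 2055 - 1/2 = 4109/2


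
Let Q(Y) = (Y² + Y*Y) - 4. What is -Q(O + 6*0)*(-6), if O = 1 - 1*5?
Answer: 168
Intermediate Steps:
O = -4 (O = 1 - 5 = -4)
Q(Y) = -4 + 2*Y² (Q(Y) = (Y² + Y²) - 4 = 2*Y² - 4 = -4 + 2*Y²)
-Q(O + 6*0)*(-6) = -(-4 + 2*(-4 + 6*0)²)*(-6) = -(-4 + 2*(-4 + 0)²)*(-6) = -(-4 + 2*(-4)²)*(-6) = -(-4 + 2*16)*(-6) = -(-4 + 32)*(-6) = -1*28*(-6) = -28*(-6) = 168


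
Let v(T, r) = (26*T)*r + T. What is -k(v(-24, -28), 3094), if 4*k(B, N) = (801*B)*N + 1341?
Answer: -43241275053/4 ≈ -1.0810e+10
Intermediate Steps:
v(T, r) = T + 26*T*r (v(T, r) = 26*T*r + T = T + 26*T*r)
k(B, N) = 1341/4 + 801*B*N/4 (k(B, N) = ((801*B)*N + 1341)/4 = (801*B*N + 1341)/4 = (1341 + 801*B*N)/4 = 1341/4 + 801*B*N/4)
-k(v(-24, -28), 3094) = -(1341/4 + (801/4)*(-24*(1 + 26*(-28)))*3094) = -(1341/4 + (801/4)*(-24*(1 - 728))*3094) = -(1341/4 + (801/4)*(-24*(-727))*3094) = -(1341/4 + (801/4)*17448*3094) = -(1341/4 + 10810318428) = -1*43241275053/4 = -43241275053/4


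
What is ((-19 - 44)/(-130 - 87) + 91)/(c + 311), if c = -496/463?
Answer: 1310290/4448407 ≈ 0.29455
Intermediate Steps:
c = -496/463 (c = -496*1/463 = -496/463 ≈ -1.0713)
((-19 - 44)/(-130 - 87) + 91)/(c + 311) = ((-19 - 44)/(-130 - 87) + 91)/(-496/463 + 311) = (-63/(-217) + 91)/(143497/463) = (-63*(-1/217) + 91)*(463/143497) = (9/31 + 91)*(463/143497) = (2830/31)*(463/143497) = 1310290/4448407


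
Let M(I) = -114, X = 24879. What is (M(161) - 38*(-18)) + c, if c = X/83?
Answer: 72189/83 ≈ 869.75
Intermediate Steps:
c = 24879/83 ≈ 299.75
(M(161) - 38*(-18)) + c = (-114 - 38*(-18)) + 24879/83 = (-114 + 684) + 24879/83 = 570 + 24879/83 = 72189/83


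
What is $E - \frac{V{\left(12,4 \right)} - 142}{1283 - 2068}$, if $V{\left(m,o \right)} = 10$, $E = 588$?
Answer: $\frac{461448}{785} \approx 587.83$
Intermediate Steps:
$E - \frac{V{\left(12,4 \right)} - 142}{1283 - 2068} = 588 - \frac{10 - 142}{1283 - 2068} = 588 - \frac{10 + \left(-1032 + 890\right)}{-785} = 588 - \left(10 - 142\right) \left(- \frac{1}{785}\right) = 588 - \left(-132\right) \left(- \frac{1}{785}\right) = 588 - \frac{132}{785} = \frac{461448}{785}$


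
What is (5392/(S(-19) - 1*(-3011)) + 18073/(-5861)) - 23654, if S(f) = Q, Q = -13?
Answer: -207826795077/8785639 ≈ -23655.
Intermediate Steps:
S(f) = -13
(5392/(S(-19) - 1*(-3011)) + 18073/(-5861)) - 23654 = (5392/(-13 - 1*(-3011)) + 18073/(-5861)) - 23654 = (5392/(-13 + 3011) + 18073*(-1/5861)) - 23654 = (5392/2998 - 18073/5861) - 23654 = (5392*(1/2998) - 18073/5861) - 23654 = (2696/1499 - 18073/5861) - 23654 = -11290171/8785639 - 23654 = -207826795077/8785639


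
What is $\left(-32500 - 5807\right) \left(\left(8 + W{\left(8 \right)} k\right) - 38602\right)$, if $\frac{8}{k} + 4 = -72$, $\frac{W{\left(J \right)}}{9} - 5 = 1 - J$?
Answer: $\frac{28088607750}{19} \approx 1.4783 \cdot 10^{9}$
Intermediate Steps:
$W{\left(J \right)} = 54 - 9 J$ ($W{\left(J \right)} = 45 + 9 \left(1 - J\right) = 45 - \left(-9 + 9 J\right) = 54 - 9 J$)
$k = - \frac{2}{19}$ ($k = \frac{8}{-4 - 72} = \frac{8}{-76} = 8 \left(- \frac{1}{76}\right) = - \frac{2}{19} \approx -0.10526$)
$\left(-32500 - 5807\right) \left(\left(8 + W{\left(8 \right)} k\right) - 38602\right) = \left(-32500 - 5807\right) \left(\left(8 + \left(54 - 72\right) \left(- \frac{2}{19}\right)\right) - 38602\right) = - 38307 \left(\left(8 + \left(54 - 72\right) \left(- \frac{2}{19}\right)\right) - 38602\right) = - 38307 \left(\left(8 - - \frac{36}{19}\right) - 38602\right) = - 38307 \left(\left(8 + \frac{36}{19}\right) - 38602\right) = - 38307 \left(\frac{188}{19} - 38602\right) = \left(-38307\right) \left(- \frac{733250}{19}\right) = \frac{28088607750}{19}$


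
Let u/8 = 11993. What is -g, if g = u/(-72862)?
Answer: 47972/36431 ≈ 1.3168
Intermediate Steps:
u = 95944 (u = 8*11993 = 95944)
g = -47972/36431 (g = 95944/(-72862) = 95944*(-1/72862) = -47972/36431 ≈ -1.3168)
-g = -1*(-47972/36431) = 47972/36431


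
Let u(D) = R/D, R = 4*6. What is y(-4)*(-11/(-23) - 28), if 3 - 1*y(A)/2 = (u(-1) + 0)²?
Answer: 725418/23 ≈ 31540.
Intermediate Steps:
R = 24
u(D) = 24/D
y(A) = -1146 (y(A) = 6 - 2*(24/(-1) + 0)² = 6 - 2*(24*(-1) + 0)² = 6 - 2*(-24 + 0)² = 6 - 2*(-24)² = 6 - 2*576 = 6 - 1152 = -1146)
y(-4)*(-11/(-23) - 28) = -1146*(-11/(-23) - 28) = -1146*(-11*(-1/23) - 28) = -1146*(11/23 - 28) = -1146*(-633/23) = 725418/23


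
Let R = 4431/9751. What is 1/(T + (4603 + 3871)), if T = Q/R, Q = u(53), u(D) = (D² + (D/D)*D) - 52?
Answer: 633/9278372 ≈ 6.8223e-5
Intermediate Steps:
R = 633/1393 (R = 4431*(1/9751) = 633/1393 ≈ 0.45441)
u(D) = -52 + D + D² (u(D) = (D² + 1*D) - 52 = (D² + D) - 52 = (D + D²) - 52 = -52 + D + D²)
Q = 2810 (Q = -52 + 53 + 53² = -52 + 53 + 2809 = 2810)
T = 3914330/633 (T = 2810/(633/1393) = 2810*(1393/633) = 3914330/633 ≈ 6183.8)
1/(T + (4603 + 3871)) = 1/(3914330/633 + (4603 + 3871)) = 1/(3914330/633 + 8474) = 1/(9278372/633) = 633/9278372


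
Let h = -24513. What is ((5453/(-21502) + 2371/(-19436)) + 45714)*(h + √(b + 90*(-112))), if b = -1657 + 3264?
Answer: -234152000822932077/208956436 + 9552156032429*I*√8473/208956436 ≈ -1.1206e+9 + 4.2079e+6*I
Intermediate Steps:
b = 1607
((5453/(-21502) + 2371/(-19436)) + 45714)*(h + √(b + 90*(-112))) = ((5453/(-21502) + 2371/(-19436)) + 45714)*(-24513 + √(1607 + 90*(-112))) = ((5453*(-1/21502) + 2371*(-1/19436)) + 45714)*(-24513 + √(1607 - 10080)) = ((-5453/21502 - 2371/19436) + 45714)*(-24513 + √(-8473)) = (-78482875/208956436 + 45714)*(-24513 + I*√8473) = 9552156032429*(-24513 + I*√8473)/208956436 = -234152000822932077/208956436 + 9552156032429*I*√8473/208956436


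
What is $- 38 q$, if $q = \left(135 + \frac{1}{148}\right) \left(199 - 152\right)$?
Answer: $- \frac{17843033}{74} \approx -2.4112 \cdot 10^{5}$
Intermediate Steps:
$q = \frac{939107}{148}$ ($q = \left(135 + \frac{1}{148}\right) 47 = \frac{19981}{148} \cdot 47 = \frac{939107}{148} \approx 6345.3$)
$- 38 q = \left(-38\right) \frac{939107}{148} = - \frac{17843033}{74}$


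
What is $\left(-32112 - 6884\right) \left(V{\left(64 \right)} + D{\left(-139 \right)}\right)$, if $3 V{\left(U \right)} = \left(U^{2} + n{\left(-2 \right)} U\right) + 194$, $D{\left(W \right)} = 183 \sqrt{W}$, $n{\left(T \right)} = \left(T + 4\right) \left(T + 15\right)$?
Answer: $- \frac{232182184}{3} - 7136268 i \sqrt{139} \approx -7.7394 \cdot 10^{7} - 8.4135 \cdot 10^{7} i$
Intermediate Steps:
$n{\left(T \right)} = \left(4 + T\right) \left(15 + T\right)$
$V{\left(U \right)} = \frac{194}{3} + \frac{U^{2}}{3} + \frac{26 U}{3}$ ($V{\left(U \right)} = \frac{\left(U^{2} + \left(60 + \left(-2\right)^{2} + 19 \left(-2\right)\right) U\right) + 194}{3} = \frac{\left(U^{2} + \left(60 + 4 - 38\right) U\right) + 194}{3} = \frac{\left(U^{2} + 26 U\right) + 194}{3} = \frac{194 + U^{2} + 26 U}{3} = \frac{194}{3} + \frac{U^{2}}{3} + \frac{26 U}{3}$)
$\left(-32112 - 6884\right) \left(V{\left(64 \right)} + D{\left(-139 \right)}\right) = \left(-32112 - 6884\right) \left(\left(\frac{194}{3} + \frac{64^{2}}{3} + \frac{26}{3} \cdot 64\right) + 183 \sqrt{-139}\right) = - 38996 \left(\left(\frac{194}{3} + \frac{1}{3} \cdot 4096 + \frac{1664}{3}\right) + 183 i \sqrt{139}\right) = - 38996 \left(\left(\frac{194}{3} + \frac{4096}{3} + \frac{1664}{3}\right) + 183 i \sqrt{139}\right) = - 38996 \left(\frac{5954}{3} + 183 i \sqrt{139}\right) = - \frac{232182184}{3} - 7136268 i \sqrt{139}$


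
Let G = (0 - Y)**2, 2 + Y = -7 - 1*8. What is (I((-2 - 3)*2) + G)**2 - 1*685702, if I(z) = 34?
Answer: -581373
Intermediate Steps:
Y = -17 (Y = -2 + (-7 - 1*8) = -2 + (-7 - 8) = -2 - 15 = -17)
G = 289 (G = (0 - 1*(-17))**2 = (0 + 17)**2 = 17**2 = 289)
(I((-2 - 3)*2) + G)**2 - 1*685702 = (34 + 289)**2 - 1*685702 = 323**2 - 685702 = 104329 - 685702 = -581373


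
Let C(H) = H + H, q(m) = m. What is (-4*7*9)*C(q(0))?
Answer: 0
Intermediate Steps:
C(H) = 2*H
(-4*7*9)*C(q(0)) = (-4*7*9)*(2*0) = -28*9*0 = -252*0 = 0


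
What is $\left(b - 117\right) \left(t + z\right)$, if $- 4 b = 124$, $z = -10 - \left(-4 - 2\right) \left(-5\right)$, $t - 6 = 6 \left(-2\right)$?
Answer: $6808$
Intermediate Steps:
$t = -6$ ($t = 6 + 6 \left(-2\right) = 6 - 12 = -6$)
$z = -40$ ($z = -10 - \left(-6\right) \left(-5\right) = -10 - 30 = -40$)
$b = -31$ ($b = \left(- \frac{1}{4}\right) 124 = -31$)
$\left(b - 117\right) \left(t + z\right) = \left(-31 - 117\right) \left(-6 - 40\right) = \left(-148\right) \left(-46\right) = 6808$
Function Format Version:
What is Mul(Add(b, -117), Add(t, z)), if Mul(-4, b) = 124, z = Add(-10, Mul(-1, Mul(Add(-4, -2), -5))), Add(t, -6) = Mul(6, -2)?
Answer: 6808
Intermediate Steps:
t = -6 (t = Add(6, Mul(6, -2)) = Add(6, -12) = -6)
z = -40 (z = Add(-10, Mul(-1, Mul(-6, -5))) = Add(-10, Mul(-1, 30)) = Add(-10, -30) = -40)
b = -31 (b = Mul(Rational(-1, 4), 124) = -31)
Mul(Add(b, -117), Add(t, z)) = Mul(Add(-31, -117), Add(-6, -40)) = Mul(-148, -46) = 6808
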